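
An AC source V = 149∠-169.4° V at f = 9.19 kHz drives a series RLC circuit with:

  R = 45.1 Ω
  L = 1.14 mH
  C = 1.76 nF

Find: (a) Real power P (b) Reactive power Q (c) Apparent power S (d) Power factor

Step 1 — Angular frequency: ω = 2π·f = 2π·9190 = 5.774e+04 rad/s.
Step 2 — Component impedances:
  R: Z = R = 45.1 Ω
  L: Z = jωL = j·5.774e+04·0.00114 = 0 + j65.83 Ω
  C: Z = 1/(jωC) = -j/(ω·C) = 0 - j9840 Ω
Step 3 — Series combination: Z_total = R + L + C = 45.1 - j9774 Ω = 9774∠-89.7° Ω.
Step 4 — Source phasor: V = 149∠-169.4° V = -146.5 - j27.41 V.
Step 5 — Current: I = V / Z = 0.002735 - j0.015 A = 0.01524∠-79.7° A.
Step 6 — Complex power: S = V·I* = 0.01048 - j2.271 VA.
Step 7 — Real power: P = Re(S) = 0.01048 W.
Step 8 — Reactive power: Q = Im(S) = -2.271 VAR.
Step 9 — Apparent power: |S| = 2.271 VA.
Step 10 — Power factor: PF = P/|S| = 0.004614 (leading).

(a) P = 0.01048 W  (b) Q = -2.271 VAR  (c) S = 2.271 VA  (d) PF = 0.004614 (leading)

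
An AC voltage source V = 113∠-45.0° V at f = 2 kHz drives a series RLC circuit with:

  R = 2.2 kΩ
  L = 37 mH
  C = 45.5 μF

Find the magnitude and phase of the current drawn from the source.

Step 1 — Angular frequency: ω = 2π·f = 2π·2000 = 1.257e+04 rad/s.
Step 2 — Component impedances:
  R: Z = R = 2200 Ω
  L: Z = jωL = j·1.257e+04·0.037 = 0 + j465 Ω
  C: Z = 1/(jωC) = -j/(ω·C) = 0 - j1.749 Ω
Step 3 — Series combination: Z_total = R + L + C = 2200 + j463.2 Ω = 2248∠11.9° Ω.
Step 4 — Source phasor: V = 113∠-45.0° V = 79.9 - j79.9 V.
Step 5 — Ohm's law: I = V / Z_total = (79.9 - j79.9) / (2200 + j463.2) = 0.02746 - j0.0421 A.
Step 6 — Convert to polar: |I| = 0.05026 A, ∠I = -56.9°.

I = 0.05026∠-56.9° A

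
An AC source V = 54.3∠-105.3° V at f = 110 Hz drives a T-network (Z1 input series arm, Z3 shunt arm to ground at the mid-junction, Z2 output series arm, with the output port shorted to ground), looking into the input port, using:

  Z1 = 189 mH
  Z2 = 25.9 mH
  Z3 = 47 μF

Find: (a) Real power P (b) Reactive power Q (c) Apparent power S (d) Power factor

Step 1 — Angular frequency: ω = 2π·f = 2π·110 = 691.2 rad/s.
Step 2 — Component impedances:
  Z1: Z = jωL = j·691.2·0.189 = 0 + j130.6 Ω
  Z2: Z = jωL = j·691.2·0.0259 = 0 + j17.9 Ω
  Z3: Z = 1/(jωC) = -j/(ω·C) = 0 - j30.78 Ω
Step 3 — With the output port shorted to ground, the output series arm Z2 runs from the junction to ground; the shunt arm Z3 also runs from the junction to ground. They appear in parallel: Z3 || Z2 = 0 + j42.77 Ω.
Step 4 — Series with input arm Z1: Z_in = Z1 + (Z3 || Z2) = 0 + j173.4 Ω = 173.4∠90.0° Ω.
Step 5 — Source phasor: V = 54.3∠-105.3° V = -14.33 - j52.38 V.
Step 6 — Current: I = V / Z = -0.302 + j0.08263 A = 0.3131∠164.7° A.
Step 7 — Complex power: S = V·I* = 0 + j17 VA.
Step 8 — Real power: P = Re(S) = 0 W.
Step 9 — Reactive power: Q = Im(S) = 17 VAR.
Step 10 — Apparent power: |S| = 17 VA.
Step 11 — Power factor: PF = P/|S| = 0 (lagging).

(a) P = 0 W  (b) Q = 17 VAR  (c) S = 17 VA  (d) PF = 0 (lagging)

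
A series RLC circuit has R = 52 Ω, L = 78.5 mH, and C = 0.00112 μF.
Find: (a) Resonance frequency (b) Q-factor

Step 1 — Resonance condition Im(Z)=0 gives ω₀ = 1/√(LC).
Step 2 — ω₀ = 1/√(0.0785·1.12e-09) = 1.066e+05 rad/s.
Step 3 — f₀ = ω₀/(2π) = 1.697e+04 Hz.
Step 4 — Series Q: Q = ω₀L/R = 1.066e+05·0.0785/52 = 161.

(a) f₀ = 1.697e+04 Hz  (b) Q = 161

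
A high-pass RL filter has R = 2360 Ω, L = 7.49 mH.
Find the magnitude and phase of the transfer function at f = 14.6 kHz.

Step 1 — Angular frequency: ω = 2π·1.46e+04 = 9.173e+04 rad/s.
Step 2 — Transfer function: H(jω) = jωL/(R + jωL).
Step 3 — Numerator jωL = j·687.1; denominator R + jωL = 2360 + j687.1.
Step 4 — H = 0.07814 + j0.2684.
Step 5 — Magnitude: |H| = 0.2795 (-11.1 dB); phase: φ = 73.8°.

|H| = 0.2795 (-11.1 dB), φ = 73.8°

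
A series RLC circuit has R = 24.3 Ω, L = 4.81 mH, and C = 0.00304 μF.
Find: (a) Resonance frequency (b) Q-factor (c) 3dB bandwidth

Step 1 — Resonance: ω₀ = 1/√(LC) = 1/√(0.00481·3.04e-09) = 2.615e+05 rad/s.
Step 2 — f₀ = ω₀/(2π) = 4.162e+04 Hz.
Step 3 — Series Q: Q = ω₀L/R = 2.615e+05·0.00481/24.3 = 51.76.
Step 4 — Bandwidth: Δω = ω₀/Q = 5052 rad/s; BW = Δω/(2π) = 804 Hz.

(a) f₀ = 4.162e+04 Hz  (b) Q = 51.76  (c) BW = 804 Hz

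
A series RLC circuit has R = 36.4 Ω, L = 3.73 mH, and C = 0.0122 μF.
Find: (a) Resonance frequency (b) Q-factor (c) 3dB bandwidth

Step 1 — Resonance: ω₀ = 1/√(LC) = 1/√(0.00373·1.22e-08) = 1.482e+05 rad/s.
Step 2 — f₀ = ω₀/(2π) = 2.359e+04 Hz.
Step 3 — Series Q: Q = ω₀L/R = 1.482e+05·0.00373/36.4 = 15.19.
Step 4 — Bandwidth: Δω = ω₀/Q = 9759 rad/s; BW = Δω/(2π) = 1553 Hz.

(a) f₀ = 2.359e+04 Hz  (b) Q = 15.19  (c) BW = 1553 Hz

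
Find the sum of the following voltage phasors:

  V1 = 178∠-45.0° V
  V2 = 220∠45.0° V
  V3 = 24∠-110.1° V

Step 1 — Convert each phasor to rectangular form:
  V1 = 178·(cos(-45.0°) + j·sin(-45.0°)) = 125.9 - j125.9 V
  V2 = 220·(cos(45.0°) + j·sin(45.0°)) = 155.6 + j155.6 V
  V3 = 24·(cos(-110.1°) + j·sin(-110.1°)) = -8.248 - j22.54 V
Step 2 — Sum components: V_total = 273.2 + j7.16 V.
Step 3 — Convert to polar: |V_total| = 273.3 V, ∠V_total = 1.5°.

V_total = 273.3∠1.5° V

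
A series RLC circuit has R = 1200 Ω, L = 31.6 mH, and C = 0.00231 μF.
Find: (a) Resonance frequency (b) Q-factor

Step 1 — Resonance condition Im(Z)=0 gives ω₀ = 1/√(LC).
Step 2 — ω₀ = 1/√(0.0316·2.31e-09) = 1.17e+05 rad/s.
Step 3 — f₀ = ω₀/(2π) = 1.863e+04 Hz.
Step 4 — Series Q: Q = ω₀L/R = 1.17e+05·0.0316/1200 = 3.082.

(a) f₀ = 1.863e+04 Hz  (b) Q = 3.082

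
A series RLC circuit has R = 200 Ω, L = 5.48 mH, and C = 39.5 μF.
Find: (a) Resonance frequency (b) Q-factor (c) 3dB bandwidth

Step 1 — Resonance: ω₀ = 1/√(LC) = 1/√(0.00548·3.95e-05) = 2149 rad/s.
Step 2 — f₀ = ω₀/(2π) = 342.1 Hz.
Step 3 — Series Q: Q = ω₀L/R = 2149·0.00548/200 = 0.05889.
Step 4 — Bandwidth: Δω = ω₀/Q = 3.65e+04 rad/s; BW = Δω/(2π) = 5809 Hz.

(a) f₀ = 342.1 Hz  (b) Q = 0.05889  (c) BW = 5809 Hz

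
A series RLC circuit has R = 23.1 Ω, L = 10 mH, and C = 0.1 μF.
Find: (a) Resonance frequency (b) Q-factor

Step 1 — Resonance condition Im(Z)=0 gives ω₀ = 1/√(LC).
Step 2 — ω₀ = 1/√(0.01·1e-07) = 3.162e+04 rad/s.
Step 3 — f₀ = ω₀/(2π) = 5033 Hz.
Step 4 — Series Q: Q = ω₀L/R = 3.162e+04·0.01/23.1 = 13.69.

(a) f₀ = 5033 Hz  (b) Q = 13.69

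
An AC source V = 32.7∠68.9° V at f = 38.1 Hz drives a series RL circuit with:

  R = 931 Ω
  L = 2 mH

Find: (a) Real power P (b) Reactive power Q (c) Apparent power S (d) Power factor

Step 1 — Angular frequency: ω = 2π·f = 2π·38.1 = 239.4 rad/s.
Step 2 — Component impedances:
  R: Z = R = 931 Ω
  L: Z = jωL = j·239.4·0.002 = 0 + j0.4788 Ω
Step 3 — Series combination: Z_total = R + L = 931 + j0.4788 Ω = 931∠0.0° Ω.
Step 4 — Source phasor: V = 32.7∠68.9° V = 11.77 + j30.51 V.
Step 5 — Current: I = V / Z = 0.01266 + j0.03276 A = 0.03512∠68.9° A.
Step 6 — Complex power: S = V·I* = 1.149 + j0.0005907 VA.
Step 7 — Real power: P = Re(S) = 1.149 W.
Step 8 — Reactive power: Q = Im(S) = 0.0005907 VAR.
Step 9 — Apparent power: |S| = 1.149 VA.
Step 10 — Power factor: PF = P/|S| = 1 (lagging).

(a) P = 1.149 W  (b) Q = 0.0005907 VAR  (c) S = 1.149 VA  (d) PF = 1 (lagging)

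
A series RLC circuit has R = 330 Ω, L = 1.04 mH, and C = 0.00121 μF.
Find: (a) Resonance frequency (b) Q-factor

Step 1 — Resonance condition Im(Z)=0 gives ω₀ = 1/√(LC).
Step 2 — ω₀ = 1/√(0.00104·1.21e-09) = 8.914e+05 rad/s.
Step 3 — f₀ = ω₀/(2π) = 1.419e+05 Hz.
Step 4 — Series Q: Q = ω₀L/R = 8.914e+05·0.00104/330 = 2.809.

(a) f₀ = 1.419e+05 Hz  (b) Q = 2.809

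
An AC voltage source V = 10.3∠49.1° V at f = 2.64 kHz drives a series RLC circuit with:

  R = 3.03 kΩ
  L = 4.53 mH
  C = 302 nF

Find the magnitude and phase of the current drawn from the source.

Step 1 — Angular frequency: ω = 2π·f = 2π·2640 = 1.659e+04 rad/s.
Step 2 — Component impedances:
  R: Z = R = 3030 Ω
  L: Z = jωL = j·1.659e+04·0.00453 = 0 + j75.14 Ω
  C: Z = 1/(jωC) = -j/(ω·C) = 0 - j199.6 Ω
Step 3 — Series combination: Z_total = R + L + C = 3030 - j124.5 Ω = 3033∠-2.4° Ω.
Step 4 — Source phasor: V = 10.3∠49.1° V = 6.744 + j7.785 V.
Step 5 — Ohm's law: I = V / Z_total = (6.744 + j7.785) / (3030 - j124.5) = 0.002117 + j0.002656 A.
Step 6 — Convert to polar: |I| = 0.003396 A, ∠I = 51.5°.

I = 0.003396∠51.5° A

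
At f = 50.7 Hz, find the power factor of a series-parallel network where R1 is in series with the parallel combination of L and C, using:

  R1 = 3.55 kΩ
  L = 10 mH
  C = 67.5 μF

Step 1 — Angular frequency: ω = 2π·f = 2π·50.7 = 318.6 rad/s.
Step 2 — Component impedances:
  R1: Z = R = 3550 Ω
  L: Z = jωL = j·318.6·0.01 = 0 + j3.186 Ω
  C: Z = 1/(jωC) = -j/(ω·C) = 0 - j46.51 Ω
Step 3 — Parallel branch: L || C = 1/(1/L + 1/C) = 0 + j3.42 Ω.
Step 4 — Series with R1: Z_total = R1 + (L || C) = 3550 + j3.42 Ω = 3550∠0.1° Ω.
Step 5 — Power factor: PF = cos(φ) = Re(Z)/|Z| = 3550/3550 = 1.
Step 6 — Type: Im(Z) = 3.42 ⇒ lagging (phase φ = 0.1°).

PF = 1 (lagging, φ = 0.1°)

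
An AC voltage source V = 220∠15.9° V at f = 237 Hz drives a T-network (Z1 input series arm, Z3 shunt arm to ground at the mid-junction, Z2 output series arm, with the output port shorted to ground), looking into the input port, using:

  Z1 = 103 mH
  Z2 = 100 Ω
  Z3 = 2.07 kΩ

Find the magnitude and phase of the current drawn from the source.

Step 1 — Angular frequency: ω = 2π·f = 2π·237 = 1489 rad/s.
Step 2 — Component impedances:
  Z1: Z = jωL = j·1489·0.103 = 0 + j153.4 Ω
  Z2: Z = R = 100 Ω
  Z3: Z = R = 2070 Ω
Step 3 — With the output port shorted to ground, the output series arm Z2 runs from the junction to ground; the shunt arm Z3 also runs from the junction to ground. They appear in parallel: Z3 || Z2 = 95.39 Ω.
Step 4 — Series with input arm Z1: Z_in = Z1 + (Z3 || Z2) = 95.39 + j153.4 Ω = 180.6∠58.1° Ω.
Step 5 — Source phasor: V = 220∠15.9° V = 211.6 + j60.27 V.
Step 6 — Ohm's law: I = V / Z_total = (211.6 + j60.27) / (95.39 + j153.4) = 0.902 - j0.8185 A.
Step 7 — Convert to polar: |I| = 1.218 A, ∠I = -42.2°.

I = 1.218∠-42.2° A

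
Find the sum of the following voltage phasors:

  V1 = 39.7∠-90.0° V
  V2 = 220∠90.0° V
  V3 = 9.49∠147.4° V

Step 1 — Convert each phasor to rectangular form:
  V1 = 39.7·(cos(-90.0°) + j·sin(-90.0°)) = 0 - j39.7 V
  V2 = 220·(cos(90.0°) + j·sin(90.0°)) = 0 + j220 V
  V3 = 9.49·(cos(147.4°) + j·sin(147.4°)) = -7.995 + j5.113 V
Step 2 — Sum components: V_total = -7.995 + j185.4 V.
Step 3 — Convert to polar: |V_total| = 185.6 V, ∠V_total = 92.5°.

V_total = 185.6∠92.5° V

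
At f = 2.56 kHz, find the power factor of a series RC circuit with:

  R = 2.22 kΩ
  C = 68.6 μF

Step 1 — Angular frequency: ω = 2π·f = 2π·2560 = 1.608e+04 rad/s.
Step 2 — Component impedances:
  R: Z = R = 2220 Ω
  C: Z = 1/(jωC) = -j/(ω·C) = 0 - j0.9063 Ω
Step 3 — Series combination: Z_total = R + C = 2220 - j0.9063 Ω = 2220∠-0.0° Ω.
Step 4 — Power factor: PF = cos(φ) = Re(Z)/|Z| = 2220/2220 = 1.
Step 5 — Type: Im(Z) = -0.9063 ⇒ leading (phase φ = -0.0°).

PF = 1 (leading, φ = -0.0°)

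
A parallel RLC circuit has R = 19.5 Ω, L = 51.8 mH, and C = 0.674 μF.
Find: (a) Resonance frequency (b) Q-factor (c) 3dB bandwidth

Step 1 — Resonance: ω₀ = 1/√(LC) = 1/√(0.0518·6.74e-07) = 5352 rad/s.
Step 2 — f₀ = ω₀/(2π) = 851.8 Hz.
Step 3 — Parallel Q: Q = R/(ω₀L) = 19.5/(5352·0.0518) = 0.07034.
Step 4 — Bandwidth: Δω = ω₀/Q = 7.609e+04 rad/s; BW = Δω/(2π) = 1.211e+04 Hz.

(a) f₀ = 851.8 Hz  (b) Q = 0.07034  (c) BW = 1.211e+04 Hz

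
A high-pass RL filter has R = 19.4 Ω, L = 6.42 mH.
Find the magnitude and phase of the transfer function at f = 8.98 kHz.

Step 1 — Angular frequency: ω = 2π·8980 = 5.642e+04 rad/s.
Step 2 — Transfer function: H(jω) = jωL/(R + jωL).
Step 3 — Numerator jωL = j·362.2; denominator R + jωL = 19.4 + j362.2.
Step 4 — H = 0.9971 + j0.0534.
Step 5 — Magnitude: |H| = 0.9986 (-0.0 dB); phase: φ = 3.1°.

|H| = 0.9986 (-0.0 dB), φ = 3.1°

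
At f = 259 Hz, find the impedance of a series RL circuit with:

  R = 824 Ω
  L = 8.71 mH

Step 1 — Angular frequency: ω = 2π·f = 2π·259 = 1627 rad/s.
Step 2 — Component impedances:
  R: Z = R = 824 Ω
  L: Z = jωL = j·1627·0.00871 = 0 + j14.17 Ω
Step 3 — Series combination: Z_total = R + L = 824 + j14.17 Ω = 824.1∠1.0° Ω.

Z = 824 + j14.17 Ω = 824.1∠1.0° Ω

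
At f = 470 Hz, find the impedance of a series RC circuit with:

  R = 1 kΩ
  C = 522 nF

Step 1 — Angular frequency: ω = 2π·f = 2π·470 = 2953 rad/s.
Step 2 — Component impedances:
  R: Z = R = 1000 Ω
  C: Z = 1/(jωC) = -j/(ω·C) = 0 - j648.7 Ω
Step 3 — Series combination: Z_total = R + C = 1000 - j648.7 Ω = 1192∠-33.0° Ω.

Z = 1000 - j648.7 Ω = 1192∠-33.0° Ω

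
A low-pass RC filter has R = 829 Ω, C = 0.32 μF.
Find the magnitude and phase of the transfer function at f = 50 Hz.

Step 1 — Angular frequency: ω = 2π·50 = 314.2 rad/s.
Step 2 — Transfer function: H(jω) = 1/(1 + jωRC).
Step 3 — Denominator: 1 + jωRC = 1 + j·314.2·829·3.2e-07 = 1 + j0.08334.
Step 4 — H = 0.9931 - j0.08277.
Step 5 — Magnitude: |H| = 0.9965 (-0.0 dB); phase: φ = -4.8°.

|H| = 0.9965 (-0.0 dB), φ = -4.8°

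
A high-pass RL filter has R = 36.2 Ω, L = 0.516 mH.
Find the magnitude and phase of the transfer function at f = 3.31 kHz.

Step 1 — Angular frequency: ω = 2π·3310 = 2.08e+04 rad/s.
Step 2 — Transfer function: H(jω) = jωL/(R + jωL).
Step 3 — Numerator jωL = j·10.73; denominator R + jωL = 36.2 + j10.73.
Step 4 — H = 0.08078 + j0.2725.
Step 5 — Magnitude: |H| = 0.2842 (-10.9 dB); phase: φ = 73.5°.

|H| = 0.2842 (-10.9 dB), φ = 73.5°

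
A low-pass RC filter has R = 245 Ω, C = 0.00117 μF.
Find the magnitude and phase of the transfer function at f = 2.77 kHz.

Step 1 — Angular frequency: ω = 2π·2770 = 1.74e+04 rad/s.
Step 2 — Transfer function: H(jω) = 1/(1 + jωRC).
Step 3 — Denominator: 1 + jωRC = 1 + j·1.74e+04·245·1.17e-09 = 1 + j0.004989.
Step 4 — H = 1 - j0.004989.
Step 5 — Magnitude: |H| = 1 (-0.0 dB); phase: φ = -0.3°.

|H| = 1 (-0.0 dB), φ = -0.3°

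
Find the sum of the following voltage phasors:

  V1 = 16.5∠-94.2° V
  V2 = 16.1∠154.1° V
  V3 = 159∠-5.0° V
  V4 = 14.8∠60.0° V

Step 1 — Convert each phasor to rectangular form:
  V1 = 16.5·(cos(-94.2°) + j·sin(-94.2°)) = -1.208 - j16.46 V
  V2 = 16.1·(cos(154.1°) + j·sin(154.1°)) = -14.48 + j7.033 V
  V3 = 159·(cos(-5.0°) + j·sin(-5.0°)) = 158.4 - j13.86 V
  V4 = 14.8·(cos(60.0°) + j·sin(60.0°)) = 7.4 + j12.82 V
Step 2 — Sum components: V_total = 150.1 - j10.46 V.
Step 3 — Convert to polar: |V_total| = 150.5 V, ∠V_total = -4.0°.

V_total = 150.5∠-4.0° V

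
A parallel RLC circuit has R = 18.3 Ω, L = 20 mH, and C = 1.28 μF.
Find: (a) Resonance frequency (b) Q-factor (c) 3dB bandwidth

Step 1 — Resonance: ω₀ = 1/√(LC) = 1/√(0.02·1.28e-06) = 6250 rad/s.
Step 2 — f₀ = ω₀/(2π) = 994.7 Hz.
Step 3 — Parallel Q: Q = R/(ω₀L) = 18.3/(6250·0.02) = 0.1464.
Step 4 — Bandwidth: Δω = ω₀/Q = 4.269e+04 rad/s; BW = Δω/(2π) = 6795 Hz.

(a) f₀ = 994.7 Hz  (b) Q = 0.1464  (c) BW = 6795 Hz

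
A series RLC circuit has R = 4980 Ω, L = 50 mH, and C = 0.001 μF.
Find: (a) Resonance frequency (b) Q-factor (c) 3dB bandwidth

Step 1 — Resonance: ω₀ = 1/√(LC) = 1/√(0.05·1e-09) = 1.414e+05 rad/s.
Step 2 — f₀ = ω₀/(2π) = 2.251e+04 Hz.
Step 3 — Series Q: Q = ω₀L/R = 1.414e+05·0.05/4980 = 1.42.
Step 4 — Bandwidth: Δω = ω₀/Q = 9.96e+04 rad/s; BW = Δω/(2π) = 1.585e+04 Hz.

(a) f₀ = 2.251e+04 Hz  (b) Q = 1.42  (c) BW = 1.585e+04 Hz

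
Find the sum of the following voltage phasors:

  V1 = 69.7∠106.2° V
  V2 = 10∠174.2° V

Step 1 — Convert each phasor to rectangular form:
  V1 = 69.7·(cos(106.2°) + j·sin(106.2°)) = -19.45 + j66.93 V
  V2 = 10·(cos(174.2°) + j·sin(174.2°)) = -9.949 + j1.011 V
Step 2 — Sum components: V_total = -29.39 + j67.94 V.
Step 3 — Convert to polar: |V_total| = 74.03 V, ∠V_total = 113.4°.

V_total = 74.03∠113.4° V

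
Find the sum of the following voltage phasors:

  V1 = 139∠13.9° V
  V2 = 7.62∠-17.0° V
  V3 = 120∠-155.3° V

Step 1 — Convert each phasor to rectangular form:
  V1 = 139·(cos(13.9°) + j·sin(13.9°)) = 134.9 + j33.39 V
  V2 = 7.62·(cos(-17.0°) + j·sin(-17.0°)) = 7.287 - j2.228 V
  V3 = 120·(cos(-155.3°) + j·sin(-155.3°)) = -109 - j50.14 V
Step 2 — Sum components: V_total = 33.2 - j18.98 V.
Step 3 — Convert to polar: |V_total| = 38.24 V, ∠V_total = -29.8°.

V_total = 38.24∠-29.8° V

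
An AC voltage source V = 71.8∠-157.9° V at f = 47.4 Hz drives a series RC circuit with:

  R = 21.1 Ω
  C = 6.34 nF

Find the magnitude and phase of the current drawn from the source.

Step 1 — Angular frequency: ω = 2π·f = 2π·47.4 = 297.8 rad/s.
Step 2 — Component impedances:
  R: Z = R = 21.1 Ω
  C: Z = 1/(jωC) = -j/(ω·C) = 0 - j5.296e+05 Ω
Step 3 — Series combination: Z_total = R + C = 21.1 - j5.296e+05 Ω = 5.296e+05∠-90.0° Ω.
Step 4 — Source phasor: V = 71.8∠-157.9° V = -66.52 - j27.01 V.
Step 5 — Ohm's law: I = V / Z_total = (-66.52 - j27.01) / (21.1 - j5.296e+05) = 5.1e-05 - j0.0001256 A.
Step 6 — Convert to polar: |I| = 0.0001356 A, ∠I = -67.9°.

I = 0.0001356∠-67.9° A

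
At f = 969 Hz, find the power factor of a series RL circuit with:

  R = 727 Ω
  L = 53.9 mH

Step 1 — Angular frequency: ω = 2π·f = 2π·969 = 6088 rad/s.
Step 2 — Component impedances:
  R: Z = R = 727 Ω
  L: Z = jωL = j·6088·0.0539 = 0 + j328.2 Ω
Step 3 — Series combination: Z_total = R + L = 727 + j328.2 Ω = 797.6∠24.3° Ω.
Step 4 — Power factor: PF = cos(φ) = Re(Z)/|Z| = 727/797.635 = 0.9114.
Step 5 — Type: Im(Z) = 328.2 ⇒ lagging (phase φ = 24.3°).

PF = 0.9114 (lagging, φ = 24.3°)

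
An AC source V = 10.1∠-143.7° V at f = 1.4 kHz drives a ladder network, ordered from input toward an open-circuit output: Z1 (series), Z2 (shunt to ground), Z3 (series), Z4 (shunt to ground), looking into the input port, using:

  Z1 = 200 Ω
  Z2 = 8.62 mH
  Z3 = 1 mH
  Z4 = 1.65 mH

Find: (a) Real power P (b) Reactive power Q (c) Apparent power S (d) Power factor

Step 1 — Angular frequency: ω = 2π·f = 2π·1400 = 8796 rad/s.
Step 2 — Component impedances:
  Z1: Z = R = 200 Ω
  Z2: Z = jωL = j·8796·0.00862 = 0 + j75.83 Ω
  Z3: Z = jωL = j·8796·0.001 = 0 + j8.796 Ω
  Z4: Z = jωL = j·8796·0.00165 = 0 + j14.51 Ω
Step 3 — Ladder network (open output): work backward from the far end, alternating series and parallel combinations. Z_in = 200 + j17.83 Ω = 200.8∠5.1° Ω.
Step 4 — Source phasor: V = 10.1∠-143.7° V = -8.14 - j5.979 V.
Step 5 — Current: I = V / Z = -0.04302 - j0.02606 A = 0.0503∠-148.8° A.
Step 6 — Complex power: S = V·I* = 0.506 + j0.04511 VA.
Step 7 — Real power: P = Re(S) = 0.506 W.
Step 8 — Reactive power: Q = Im(S) = 0.04511 VAR.
Step 9 — Apparent power: |S| = 0.508 VA.
Step 10 — Power factor: PF = P/|S| = 0.996 (lagging).

(a) P = 0.506 W  (b) Q = 0.04511 VAR  (c) S = 0.508 VA  (d) PF = 0.996 (lagging)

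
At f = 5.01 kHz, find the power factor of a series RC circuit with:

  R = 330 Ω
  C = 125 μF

Step 1 — Angular frequency: ω = 2π·f = 2π·5010 = 3.148e+04 rad/s.
Step 2 — Component impedances:
  R: Z = R = 330 Ω
  C: Z = 1/(jωC) = -j/(ω·C) = 0 - j0.2541 Ω
Step 3 — Series combination: Z_total = R + C = 330 - j0.2541 Ω = 330∠-0.0° Ω.
Step 4 — Power factor: PF = cos(φ) = Re(Z)/|Z| = 330/330 = 1.
Step 5 — Type: Im(Z) = -0.2541 ⇒ leading (phase φ = -0.0°).

PF = 1 (leading, φ = -0.0°)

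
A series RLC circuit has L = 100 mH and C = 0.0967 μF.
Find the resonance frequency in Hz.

Step 1 — Resonance condition Im(Z)=0 gives ω₀ = 1/√(LC).
Step 2 — ω₀ = 1/√(0.1·9.67e-08) = 1.017e+04 rad/s.
Step 3 — f₀ = ω₀/(2π) = 1618 Hz.

f₀ = 1618 Hz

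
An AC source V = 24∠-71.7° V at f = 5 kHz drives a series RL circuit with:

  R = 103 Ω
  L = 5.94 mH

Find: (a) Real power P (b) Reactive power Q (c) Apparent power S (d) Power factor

Step 1 — Angular frequency: ω = 2π·f = 2π·5000 = 3.142e+04 rad/s.
Step 2 — Component impedances:
  R: Z = R = 103 Ω
  L: Z = jωL = j·3.142e+04·0.00594 = 0 + j186.6 Ω
Step 3 — Series combination: Z_total = R + L = 103 + j186.6 Ω = 213.1∠61.1° Ω.
Step 4 — Source phasor: V = 24∠-71.7° V = 7.536 - j22.79 V.
Step 5 — Current: I = V / Z = -0.07651 - j0.08261 A = 0.1126∠-132.8° A.
Step 6 — Complex power: S = V·I* = 1.306 + j2.366 VA.
Step 7 — Real power: P = Re(S) = 1.306 W.
Step 8 — Reactive power: Q = Im(S) = 2.366 VAR.
Step 9 — Apparent power: |S| = 2.702 VA.
Step 10 — Power factor: PF = P/|S| = 0.4832 (lagging).

(a) P = 1.306 W  (b) Q = 2.366 VAR  (c) S = 2.702 VA  (d) PF = 0.4832 (lagging)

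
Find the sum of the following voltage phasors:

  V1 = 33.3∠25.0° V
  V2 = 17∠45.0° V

Step 1 — Convert each phasor to rectangular form:
  V1 = 33.3·(cos(25.0°) + j·sin(25.0°)) = 30.18 + j14.07 V
  V2 = 17·(cos(45.0°) + j·sin(45.0°)) = 12.02 + j12.02 V
Step 2 — Sum components: V_total = 42.2 + j26.09 V.
Step 3 — Convert to polar: |V_total| = 49.62 V, ∠V_total = 31.7°.

V_total = 49.62∠31.7° V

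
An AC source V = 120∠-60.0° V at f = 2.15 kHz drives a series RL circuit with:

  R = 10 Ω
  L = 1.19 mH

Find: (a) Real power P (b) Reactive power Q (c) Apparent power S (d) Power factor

Step 1 — Angular frequency: ω = 2π·f = 2π·2150 = 1.351e+04 rad/s.
Step 2 — Component impedances:
  R: Z = R = 10 Ω
  L: Z = jωL = j·1.351e+04·0.00119 = 0 + j16.08 Ω
Step 3 — Series combination: Z_total = R + L = 10 + j16.08 Ω = 18.93∠58.1° Ω.
Step 4 — Source phasor: V = 120∠-60.0° V = 60 - j103.9 V.
Step 5 — Current: I = V / Z = -2.987 - j5.591 A = 6.338∠-118.1° A.
Step 6 — Complex power: S = V·I* = 401.8 + j645.9 VA.
Step 7 — Real power: P = Re(S) = 401.8 W.
Step 8 — Reactive power: Q = Im(S) = 645.9 VAR.
Step 9 — Apparent power: |S| = 760.6 VA.
Step 10 — Power factor: PF = P/|S| = 0.5282 (lagging).

(a) P = 401.8 W  (b) Q = 645.9 VAR  (c) S = 760.6 VA  (d) PF = 0.5282 (lagging)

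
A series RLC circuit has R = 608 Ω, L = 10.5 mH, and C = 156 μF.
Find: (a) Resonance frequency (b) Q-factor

Step 1 — Resonance condition Im(Z)=0 gives ω₀ = 1/√(LC).
Step 2 — ω₀ = 1/√(0.0105·0.000156) = 781.3 rad/s.
Step 3 — f₀ = ω₀/(2π) = 124.4 Hz.
Step 4 — Series Q: Q = ω₀L/R = 781.3·0.0105/608 = 0.01349.

(a) f₀ = 124.4 Hz  (b) Q = 0.01349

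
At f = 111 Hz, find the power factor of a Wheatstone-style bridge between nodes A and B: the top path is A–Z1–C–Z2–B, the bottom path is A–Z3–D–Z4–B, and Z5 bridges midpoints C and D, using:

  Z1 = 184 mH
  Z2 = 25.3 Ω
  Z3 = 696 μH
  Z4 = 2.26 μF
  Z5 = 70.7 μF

Step 1 — Angular frequency: ω = 2π·f = 2π·111 = 697.4 rad/s.
Step 2 — Component impedances:
  Z1: Z = jωL = j·697.4·0.184 = 0 + j128.3 Ω
  Z2: Z = R = 25.3 Ω
  Z3: Z = jωL = j·697.4·0.000696 = 0 + j0.4854 Ω
  Z4: Z = 1/(jωC) = -j/(ω·C) = 0 - j634.4 Ω
  Z5: Z = 1/(jωC) = -j/(ω·C) = 0 - j20.28 Ω
Step 3 — Bridge requires nodal analysis (the Z5 bridge couples midpoints C and D, so the two paths cannot be reduced to a simple series/parallel combination). Setting node B to ground and injecting 1 A at node A, the 3-node admittance system at A, C, D solves to V_A = Z_AB = 23.46 - j23.43 Ω = 33.16∠-45.0° Ω.
Step 4 — Power factor: PF = cos(φ) = Re(Z)/|Z| = 23.46/33.16 = 0.7075.
Step 5 — Type: Im(Z) = -23.43 ⇒ leading (phase φ = -45.0°).

PF = 0.7075 (leading, φ = -45.0°)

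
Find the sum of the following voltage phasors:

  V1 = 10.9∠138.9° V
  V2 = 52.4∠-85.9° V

Step 1 — Convert each phasor to rectangular form:
  V1 = 10.9·(cos(138.9°) + j·sin(138.9°)) = -8.214 + j7.165 V
  V2 = 52.4·(cos(-85.9°) + j·sin(-85.9°)) = 3.746 - j52.27 V
Step 2 — Sum components: V_total = -4.467 - j45.1 V.
Step 3 — Convert to polar: |V_total| = 45.32 V, ∠V_total = -95.7°.

V_total = 45.32∠-95.7° V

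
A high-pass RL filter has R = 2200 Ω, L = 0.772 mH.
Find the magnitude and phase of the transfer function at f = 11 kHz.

Step 1 — Angular frequency: ω = 2π·1.1e+04 = 6.912e+04 rad/s.
Step 2 — Transfer function: H(jω) = jωL/(R + jωL).
Step 3 — Numerator jωL = j·53.36; denominator R + jωL = 2200 + j53.36.
Step 4 — H = 0.0005879 + j0.02424.
Step 5 — Magnitude: |H| = 0.02425 (-32.3 dB); phase: φ = 88.6°.

|H| = 0.02425 (-32.3 dB), φ = 88.6°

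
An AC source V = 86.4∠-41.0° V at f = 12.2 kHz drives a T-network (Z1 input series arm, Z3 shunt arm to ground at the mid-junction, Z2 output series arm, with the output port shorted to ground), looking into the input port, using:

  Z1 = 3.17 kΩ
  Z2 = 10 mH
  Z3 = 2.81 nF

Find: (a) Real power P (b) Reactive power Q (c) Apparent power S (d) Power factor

Step 1 — Angular frequency: ω = 2π·f = 2π·1.22e+04 = 7.665e+04 rad/s.
Step 2 — Component impedances:
  Z1: Z = R = 3170 Ω
  Z2: Z = jωL = j·7.665e+04·0.01 = 0 + j766.5 Ω
  Z3: Z = 1/(jωC) = -j/(ω·C) = 0 - j4643 Ω
Step 3 — With the output port shorted to ground, the output series arm Z2 runs from the junction to ground; the shunt arm Z3 also runs from the junction to ground. They appear in parallel: Z3 || Z2 = 0 + j918.1 Ω.
Step 4 — Series with input arm Z1: Z_in = Z1 + (Z3 || Z2) = 3170 + j918.1 Ω = 3300∠16.2° Ω.
Step 5 — Source phasor: V = 86.4∠-41.0° V = 65.21 - j56.68 V.
Step 6 — Current: I = V / Z = 0.0142 - j0.02199 A = 0.02618∠-57.2° A.
Step 7 — Complex power: S = V·I* = 2.173 + j0.6293 VA.
Step 8 — Real power: P = Re(S) = 2.173 W.
Step 9 — Reactive power: Q = Im(S) = 0.6293 VAR.
Step 10 — Apparent power: |S| = 2.262 VA.
Step 11 — Power factor: PF = P/|S| = 0.9605 (lagging).

(a) P = 2.173 W  (b) Q = 0.6293 VAR  (c) S = 2.262 VA  (d) PF = 0.9605 (lagging)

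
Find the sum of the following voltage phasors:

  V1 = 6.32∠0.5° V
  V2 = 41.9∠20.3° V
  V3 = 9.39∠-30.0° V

Step 1 — Convert each phasor to rectangular form:
  V1 = 6.32·(cos(0.5°) + j·sin(0.5°)) = 6.32 + j0.05515 V
  V2 = 41.9·(cos(20.3°) + j·sin(20.3°)) = 39.3 + j14.54 V
  V3 = 9.39·(cos(-30.0°) + j·sin(-30.0°)) = 8.132 - j4.695 V
Step 2 — Sum components: V_total = 53.75 + j9.897 V.
Step 3 — Convert to polar: |V_total| = 54.65 V, ∠V_total = 10.4°.

V_total = 54.65∠10.4° V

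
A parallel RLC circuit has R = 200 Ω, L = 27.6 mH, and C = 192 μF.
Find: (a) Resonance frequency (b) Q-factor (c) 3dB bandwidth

Step 1 — Resonance: ω₀ = 1/√(LC) = 1/√(0.0276·0.000192) = 434.4 rad/s.
Step 2 — f₀ = ω₀/(2π) = 69.14 Hz.
Step 3 — Parallel Q: Q = R/(ω₀L) = 200/(434.4·0.0276) = 16.68.
Step 4 — Bandwidth: Δω = ω₀/Q = 26.04 rad/s; BW = Δω/(2π) = 4.145 Hz.

(a) f₀ = 69.14 Hz  (b) Q = 16.68  (c) BW = 4.145 Hz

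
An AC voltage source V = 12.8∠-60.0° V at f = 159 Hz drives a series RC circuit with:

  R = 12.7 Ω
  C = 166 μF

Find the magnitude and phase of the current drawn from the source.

Step 1 — Angular frequency: ω = 2π·f = 2π·159 = 999 rad/s.
Step 2 — Component impedances:
  R: Z = R = 12.7 Ω
  C: Z = 1/(jωC) = -j/(ω·C) = 0 - j6.03 Ω
Step 3 — Series combination: Z_total = R + C = 12.7 - j6.03 Ω = 14.06∠-25.4° Ω.
Step 4 — Source phasor: V = 12.8∠-60.0° V = 6.4 - j11.09 V.
Step 5 — Ohm's law: I = V / Z_total = (6.4 - j11.09) / (12.7 - j6.03) = 0.7494 - j0.517 A.
Step 6 — Convert to polar: |I| = 0.9105 A, ∠I = -34.6°.

I = 0.9105∠-34.6° A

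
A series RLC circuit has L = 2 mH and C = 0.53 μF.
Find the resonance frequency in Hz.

Step 1 — Resonance condition Im(Z)=0 gives ω₀ = 1/√(LC).
Step 2 — ω₀ = 1/√(0.002·5.3e-07) = 3.071e+04 rad/s.
Step 3 — f₀ = ω₀/(2π) = 4888 Hz.

f₀ = 4888 Hz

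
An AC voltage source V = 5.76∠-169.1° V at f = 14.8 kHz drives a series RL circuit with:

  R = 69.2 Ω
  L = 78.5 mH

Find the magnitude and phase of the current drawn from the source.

Step 1 — Angular frequency: ω = 2π·f = 2π·1.48e+04 = 9.299e+04 rad/s.
Step 2 — Component impedances:
  R: Z = R = 69.2 Ω
  L: Z = jωL = j·9.299e+04·0.0785 = 0 + j7300 Ω
Step 3 — Series combination: Z_total = R + L = 69.2 + j7300 Ω = 7300∠89.5° Ω.
Step 4 — Source phasor: V = 5.76∠-169.1° V = -5.656 - j1.089 V.
Step 5 — Ohm's law: I = V / Z_total = (-5.656 - j1.089) / (69.2 + j7300) = -0.0001565 + j0.0007733 A.
Step 6 — Convert to polar: |I| = 0.000789 A, ∠I = 101.4°.

I = 0.000789∠101.4° A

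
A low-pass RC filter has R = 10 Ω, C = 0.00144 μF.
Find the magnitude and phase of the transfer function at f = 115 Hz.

Step 1 — Angular frequency: ω = 2π·115 = 722.6 rad/s.
Step 2 — Transfer function: H(jω) = 1/(1 + jωRC).
Step 3 — Denominator: 1 + jωRC = 1 + j·722.6·10·1.44e-09 = 1 + j1.04e-05.
Step 4 — H = 1 - j1.04e-05.
Step 5 — Magnitude: |H| = 1 (-0.0 dB); phase: φ = -0.0°.

|H| = 1 (-0.0 dB), φ = -0.0°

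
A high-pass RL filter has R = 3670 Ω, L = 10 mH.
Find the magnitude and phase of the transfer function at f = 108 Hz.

Step 1 — Angular frequency: ω = 2π·108 = 678.6 rad/s.
Step 2 — Transfer function: H(jω) = jωL/(R + jωL).
Step 3 — Numerator jωL = j·6.786; denominator R + jωL = 3670 + j6.786.
Step 4 — H = 3.419e-06 + j0.001849.
Step 5 — Magnitude: |H| = 0.001849 (-54.7 dB); phase: φ = 89.9°.

|H| = 0.001849 (-54.7 dB), φ = 89.9°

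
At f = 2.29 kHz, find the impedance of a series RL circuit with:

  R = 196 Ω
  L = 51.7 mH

Step 1 — Angular frequency: ω = 2π·f = 2π·2290 = 1.439e+04 rad/s.
Step 2 — Component impedances:
  R: Z = R = 196 Ω
  L: Z = jωL = j·1.439e+04·0.0517 = 0 + j743.9 Ω
Step 3 — Series combination: Z_total = R + L = 196 + j743.9 Ω = 769.3∠75.2° Ω.

Z = 196 + j743.9 Ω = 769.3∠75.2° Ω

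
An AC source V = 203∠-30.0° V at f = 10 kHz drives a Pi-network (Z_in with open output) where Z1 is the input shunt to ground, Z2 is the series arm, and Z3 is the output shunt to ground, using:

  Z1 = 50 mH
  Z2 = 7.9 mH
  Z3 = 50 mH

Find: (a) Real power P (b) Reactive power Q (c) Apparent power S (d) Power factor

Step 1 — Angular frequency: ω = 2π·f = 2π·1e+04 = 6.283e+04 rad/s.
Step 2 — Component impedances:
  Z1: Z = jωL = j·6.283e+04·0.05 = 0 + j3142 Ω
  Z2: Z = jωL = j·6.283e+04·0.0079 = 0 + j496.4 Ω
  Z3: Z = jωL = j·6.283e+04·0.05 = 0 + j3142 Ω
Step 3 — With open output, the series arm Z2 and the output shunt Z3 appear in series to ground: Z2 + Z3 = 0 + j3638 Ω.
Step 4 — Parallel with input shunt Z1: Z_in = Z1 || (Z2 + Z3) = 0 + j1686 Ω = 1686∠90.0° Ω.
Step 5 — Source phasor: V = 203∠-30.0° V = 175.8 - j101.5 V.
Step 6 — Current: I = V / Z = -0.06021 - j0.1043 A = 0.1204∠-120.0° A.
Step 7 — Complex power: S = V·I* = 0 + j24.44 VA.
Step 8 — Real power: P = Re(S) = 0 W.
Step 9 — Reactive power: Q = Im(S) = 24.44 VAR.
Step 10 — Apparent power: |S| = 24.44 VA.
Step 11 — Power factor: PF = P/|S| = 0 (lagging).

(a) P = 0 W  (b) Q = 24.44 VAR  (c) S = 24.44 VA  (d) PF = 0 (lagging)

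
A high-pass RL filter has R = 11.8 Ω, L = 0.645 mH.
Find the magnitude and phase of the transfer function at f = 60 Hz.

Step 1 — Angular frequency: ω = 2π·60 = 377 rad/s.
Step 2 — Transfer function: H(jω) = jωL/(R + jωL).
Step 3 — Numerator jωL = j·0.2432; denominator R + jωL = 11.8 + j0.2432.
Step 4 — H = 0.0004245 + j0.0206.
Step 5 — Magnitude: |H| = 0.0206 (-33.7 dB); phase: φ = 88.8°.

|H| = 0.0206 (-33.7 dB), φ = 88.8°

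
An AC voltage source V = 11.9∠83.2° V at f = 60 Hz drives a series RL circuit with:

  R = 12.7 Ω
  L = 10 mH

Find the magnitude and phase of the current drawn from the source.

Step 1 — Angular frequency: ω = 2π·f = 2π·60 = 377 rad/s.
Step 2 — Component impedances:
  R: Z = R = 12.7 Ω
  L: Z = jωL = j·377·0.01 = 0 + j3.77 Ω
Step 3 — Series combination: Z_total = R + L = 12.7 + j3.77 Ω = 13.25∠16.5° Ω.
Step 4 — Source phasor: V = 11.9∠83.2° V = 1.409 + j11.82 V.
Step 5 — Ohm's law: I = V / Z_total = (1.409 + j11.82) / (12.7 + j3.77) = 0.3558 + j0.8248 A.
Step 6 — Convert to polar: |I| = 0.8983 A, ∠I = 66.7°.

I = 0.8983∠66.7° A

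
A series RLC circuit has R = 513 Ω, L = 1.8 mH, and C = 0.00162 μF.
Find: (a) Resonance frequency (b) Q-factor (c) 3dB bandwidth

Step 1 — Resonance: ω₀ = 1/√(LC) = 1/√(0.0018·1.62e-09) = 5.856e+05 rad/s.
Step 2 — f₀ = ω₀/(2π) = 9.32e+04 Hz.
Step 3 — Series Q: Q = ω₀L/R = 5.856e+05·0.0018/513 = 2.055.
Step 4 — Bandwidth: Δω = ω₀/Q = 2.85e+05 rad/s; BW = Δω/(2π) = 4.536e+04 Hz.

(a) f₀ = 9.32e+04 Hz  (b) Q = 2.055  (c) BW = 4.536e+04 Hz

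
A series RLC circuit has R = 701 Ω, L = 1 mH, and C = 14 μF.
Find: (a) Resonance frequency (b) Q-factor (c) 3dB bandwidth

Step 1 — Resonance: ω₀ = 1/√(LC) = 1/√(0.001·1.4e-05) = 8452 rad/s.
Step 2 — f₀ = ω₀/(2π) = 1345 Hz.
Step 3 — Series Q: Q = ω₀L/R = 8452·0.001/701 = 0.01206.
Step 4 — Bandwidth: Δω = ω₀/Q = 7.01e+05 rad/s; BW = Δω/(2π) = 1.116e+05 Hz.

(a) f₀ = 1345 Hz  (b) Q = 0.01206  (c) BW = 1.116e+05 Hz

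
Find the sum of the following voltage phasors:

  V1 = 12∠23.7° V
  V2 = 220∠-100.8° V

Step 1 — Convert each phasor to rectangular form:
  V1 = 12·(cos(23.7°) + j·sin(23.7°)) = 10.99 + j4.823 V
  V2 = 220·(cos(-100.8°) + j·sin(-100.8°)) = -41.22 - j216.1 V
Step 2 — Sum components: V_total = -30.24 - j211.3 V.
Step 3 — Convert to polar: |V_total| = 213.4 V, ∠V_total = -98.1°.

V_total = 213.4∠-98.1° V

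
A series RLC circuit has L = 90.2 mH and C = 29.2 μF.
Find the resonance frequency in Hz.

Step 1 — Resonance condition Im(Z)=0 gives ω₀ = 1/√(LC).
Step 2 — ω₀ = 1/√(0.0902·2.92e-05) = 616.2 rad/s.
Step 3 — f₀ = ω₀/(2π) = 98.07 Hz.

f₀ = 98.07 Hz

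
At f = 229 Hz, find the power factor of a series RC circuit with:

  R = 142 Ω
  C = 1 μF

Step 1 — Angular frequency: ω = 2π·f = 2π·229 = 1439 rad/s.
Step 2 — Component impedances:
  R: Z = R = 142 Ω
  C: Z = 1/(jωC) = -j/(ω·C) = 0 - j695 Ω
Step 3 — Series combination: Z_total = R + C = 142 - j695 Ω = 709.4∠-78.5° Ω.
Step 4 — Power factor: PF = cos(φ) = Re(Z)/|Z| = 142/709.4 = 0.2002.
Step 5 — Type: Im(Z) = -695 ⇒ leading (phase φ = -78.5°).

PF = 0.2002 (leading, φ = -78.5°)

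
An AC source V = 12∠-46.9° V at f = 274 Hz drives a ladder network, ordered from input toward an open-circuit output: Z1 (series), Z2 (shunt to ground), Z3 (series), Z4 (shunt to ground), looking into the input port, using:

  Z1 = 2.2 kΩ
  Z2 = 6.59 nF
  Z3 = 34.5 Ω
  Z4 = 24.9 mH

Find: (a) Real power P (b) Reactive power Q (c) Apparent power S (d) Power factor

Step 1 — Angular frequency: ω = 2π·f = 2π·274 = 1722 rad/s.
Step 2 — Component impedances:
  Z1: Z = R = 2200 Ω
  Z2: Z = 1/(jωC) = -j/(ω·C) = 0 - j8.814e+04 Ω
  Z3: Z = R = 34.5 Ω
  Z4: Z = jωL = j·1722·0.0249 = 0 + j42.87 Ω
Step 3 — Ladder network (open output): work backward from the far end, alternating series and parallel combinations. Z_in = 2235 + j42.87 Ω = 2235∠1.1° Ω.
Step 4 — Source phasor: V = 12∠-46.9° V = 8.199 - j8.762 V.
Step 5 — Current: I = V / Z = 0.003593 - j0.00399 A = 0.005369∠-48.0° A.
Step 6 — Complex power: S = V·I* = 0.06442 + j0.001236 VA.
Step 7 — Real power: P = Re(S) = 0.06442 W.
Step 8 — Reactive power: Q = Im(S) = 0.001236 VAR.
Step 9 — Apparent power: |S| = 0.06443 VA.
Step 10 — Power factor: PF = P/|S| = 0.9998 (lagging).

(a) P = 0.06442 W  (b) Q = 0.001236 VAR  (c) S = 0.06443 VA  (d) PF = 0.9998 (lagging)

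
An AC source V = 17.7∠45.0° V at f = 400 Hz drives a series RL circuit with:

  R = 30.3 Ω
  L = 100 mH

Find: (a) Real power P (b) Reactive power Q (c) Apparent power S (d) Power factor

Step 1 — Angular frequency: ω = 2π·f = 2π·400 = 2513 rad/s.
Step 2 — Component impedances:
  R: Z = R = 30.3 Ω
  L: Z = jωL = j·2513·0.1 = 0 + j251.3 Ω
Step 3 — Series combination: Z_total = R + L = 30.3 + j251.3 Ω = 253.1∠83.1° Ω.
Step 4 — Source phasor: V = 17.7∠45.0° V = 12.52 + j12.52 V.
Step 5 — Current: I = V / Z = 0.055 - j0.04317 A = 0.06992∠-38.1° A.
Step 6 — Complex power: S = V·I* = 0.1481 + j1.229 VA.
Step 7 — Real power: P = Re(S) = 0.1481 W.
Step 8 — Reactive power: Q = Im(S) = 1.229 VAR.
Step 9 — Apparent power: |S| = 1.238 VA.
Step 10 — Power factor: PF = P/|S| = 0.1197 (lagging).

(a) P = 0.1481 W  (b) Q = 1.229 VAR  (c) S = 1.238 VA  (d) PF = 0.1197 (lagging)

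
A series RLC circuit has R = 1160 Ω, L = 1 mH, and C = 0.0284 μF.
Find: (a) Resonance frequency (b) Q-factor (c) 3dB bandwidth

Step 1 — Resonance: ω₀ = 1/√(LC) = 1/√(0.001·2.84e-08) = 1.876e+05 rad/s.
Step 2 — f₀ = ω₀/(2π) = 2.986e+04 Hz.
Step 3 — Series Q: Q = ω₀L/R = 1.876e+05·0.001/1160 = 0.1618.
Step 4 — Bandwidth: Δω = ω₀/Q = 1.16e+06 rad/s; BW = Δω/(2π) = 1.846e+05 Hz.

(a) f₀ = 2.986e+04 Hz  (b) Q = 0.1618  (c) BW = 1.846e+05 Hz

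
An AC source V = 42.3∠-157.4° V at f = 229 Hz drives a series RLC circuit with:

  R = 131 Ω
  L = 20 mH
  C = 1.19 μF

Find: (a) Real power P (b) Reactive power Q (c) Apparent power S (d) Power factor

Step 1 — Angular frequency: ω = 2π·f = 2π·229 = 1439 rad/s.
Step 2 — Component impedances:
  R: Z = R = 131 Ω
  L: Z = jωL = j·1439·0.02 = 0 + j28.78 Ω
  C: Z = 1/(jωC) = -j/(ω·C) = 0 - j584 Ω
Step 3 — Series combination: Z_total = R + L + C = 131 - j555.3 Ω = 570.5∠-76.7° Ω.
Step 4 — Source phasor: V = 42.3∠-157.4° V = -39.05 - j16.26 V.
Step 5 — Current: I = V / Z = 0.01201 - j0.07317 A = 0.07415∠-80.7° A.
Step 6 — Complex power: S = V·I* = 0.7202 - j3.053 VA.
Step 7 — Real power: P = Re(S) = 0.7202 W.
Step 8 — Reactive power: Q = Im(S) = -3.053 VAR.
Step 9 — Apparent power: |S| = 3.136 VA.
Step 10 — Power factor: PF = P/|S| = 0.2296 (leading).

(a) P = 0.7202 W  (b) Q = -3.053 VAR  (c) S = 3.136 VA  (d) PF = 0.2296 (leading)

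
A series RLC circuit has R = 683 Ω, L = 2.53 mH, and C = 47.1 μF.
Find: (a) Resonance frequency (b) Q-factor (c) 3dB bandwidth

Step 1 — Resonance condition Im(Z)=0 gives ω₀ = 1/√(LC).
Step 2 — ω₀ = 1/√(0.00253·4.71e-05) = 2897 rad/s.
Step 3 — f₀ = ω₀/(2π) = 461.1 Hz.
Step 4 — Series Q: Q = ω₀L/R = 2897·0.00253/683 = 0.01073.
Step 5 — 3dB bandwidth: Δω = ω₀/Q = 2.7e+05 rad/s; BW = Δω/(2π) = 4.297e+04 Hz.

(a) f₀ = 461.1 Hz  (b) Q = 0.01073  (c) BW = 4.297e+04 Hz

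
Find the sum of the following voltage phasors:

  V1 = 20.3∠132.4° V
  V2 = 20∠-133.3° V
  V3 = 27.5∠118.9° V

Step 1 — Convert each phasor to rectangular form:
  V1 = 20.3·(cos(132.4°) + j·sin(132.4°)) = -13.69 + j14.99 V
  V2 = 20·(cos(-133.3°) + j·sin(-133.3°)) = -13.72 - j14.56 V
  V3 = 27.5·(cos(118.9°) + j·sin(118.9°)) = -13.29 + j24.08 V
Step 2 — Sum components: V_total = -40.69 + j24.51 V.
Step 3 — Convert to polar: |V_total| = 47.51 V, ∠V_total = 148.9°.

V_total = 47.51∠148.9° V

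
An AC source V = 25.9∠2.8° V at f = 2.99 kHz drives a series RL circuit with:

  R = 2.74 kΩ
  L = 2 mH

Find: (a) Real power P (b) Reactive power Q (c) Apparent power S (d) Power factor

Step 1 — Angular frequency: ω = 2π·f = 2π·2990 = 1.879e+04 rad/s.
Step 2 — Component impedances:
  R: Z = R = 2740 Ω
  L: Z = jωL = j·1.879e+04·0.002 = 0 + j37.57 Ω
Step 3 — Series combination: Z_total = R + L = 2740 + j37.57 Ω = 2740∠0.8° Ω.
Step 4 — Source phasor: V = 25.9∠2.8° V = 25.87 + j1.265 V.
Step 5 — Current: I = V / Z = 0.009446 + j0.0003322 A = 0.009452∠2.0° A.
Step 6 — Complex power: S = V·I* = 0.2448 + j0.003357 VA.
Step 7 — Real power: P = Re(S) = 0.2448 W.
Step 8 — Reactive power: Q = Im(S) = 0.003357 VAR.
Step 9 — Apparent power: |S| = 0.2448 VA.
Step 10 — Power factor: PF = P/|S| = 0.9999 (lagging).

(a) P = 0.2448 W  (b) Q = 0.003357 VAR  (c) S = 0.2448 VA  (d) PF = 0.9999 (lagging)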